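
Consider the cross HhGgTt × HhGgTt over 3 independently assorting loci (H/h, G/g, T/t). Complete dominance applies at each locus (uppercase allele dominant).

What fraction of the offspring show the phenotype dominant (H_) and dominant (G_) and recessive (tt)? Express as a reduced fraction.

HhGgTt gametes: HGT×1, HGt×1, HgT×1, Hgt×1, hGT×1, hGt×1, hgT×1, hgt×1
HhGgTt gametes: HGT×1, HGt×1, HgT×1, Hgt×1, hGT×1, hGt×1, hgT×1, hgt×1
HhGgTt×HhGgTt grid (8·8=64): HHGGTT=1 HHGGTt=2 HHGGtt=1 HHGgTT=2 HHGgTt=4 HHGgtt=2 HHggTT=1 HHggTt=2 HHggtt=1 HhGGTT=2 HhGGTt=4 HhGGtt=2 HhGgTT=4 HhGgTt=8 HhGgtt=4 HhggTT=2 HhggTt=4 Hhggtt=2 hhGGTT=1 hhGGTt=2 hhGGtt=1 hhGgTT=2 hhGgTt=4 hhGgtt=2 hhggTT=1 hhggTt=2 hhggtt=1
H_ G_ tt hits 9/64; gcd=1; 9÷1/64÷1 = 9/64

P(H_ G_ tt) = 9/64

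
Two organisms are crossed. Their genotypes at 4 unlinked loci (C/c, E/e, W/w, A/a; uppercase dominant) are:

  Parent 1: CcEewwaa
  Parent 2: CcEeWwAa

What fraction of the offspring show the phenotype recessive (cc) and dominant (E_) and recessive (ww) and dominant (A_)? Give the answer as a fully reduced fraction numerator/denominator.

P(cc E_ ww A_) = 3/64

CcEewwaa gametes: CEwa×4, Cewa×4, cEwa×4, cewa×4
CcEeWwAa gametes: CEWA×1, CEWa×1, CEwA×1, CEwa×1, CeWA×1, CeWa×1, CewA×1, Cewa×1, cEWA×1, cEWa×1, cEwA×1, cEwa×1, ceWA×1, ceWa×1, cewA×1, cewa×1
CcEewwaa×CcEeWwAa grid (16·16=256): CCEEWwAa=4 CCEEWwaa=4 CCEEwwAa=4 CCEEwwaa=4 CCEeWwAa=8 CCEeWwaa=8 CCEewwAa=8 CCEewwaa=8 CCeeWwAa=4 CCeeWwaa=4 CCeewwAa=4 CCeewwaa=4 CcEEWwAa=8 CcEEWwaa=8 CcEEwwAa=8 CcEEwwaa=8 CcEeWwAa=16 CcEeWwaa=16 CcEewwAa=16 CcEewwaa=16 CceeWwAa=8 CceeWwaa=8 CceewwAa=8 Cceewwaa=8 ccEEWwAa=4 ccEEWwaa=4 ccEEwwAa=4 ccEEwwaa=4 ccEeWwAa=8 ccEeWwaa=8 ccEewwAa=8 ccEewwaa=8 cceeWwAa=4 cceeWwaa=4 cceewwAa=4 cceewwaa=4
cc E_ ww A_ hits 12/256; gcd=4; 12÷4/256÷4 = 3/64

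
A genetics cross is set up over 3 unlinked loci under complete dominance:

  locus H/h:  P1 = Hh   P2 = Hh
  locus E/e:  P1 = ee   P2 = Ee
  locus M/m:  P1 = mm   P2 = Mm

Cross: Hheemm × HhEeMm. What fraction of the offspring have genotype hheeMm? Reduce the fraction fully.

P(hheeMm) = 1/16

Hheemm gametes: Hem×4, hem×4
HhEeMm gametes: HEM×1, HEm×1, HeM×1, Hem×1, hEM×1, hEm×1, heM×1, hem×1
Hheemm×HhEeMm grid (8·8=64): HHEeMm=4 HHEemm=4 HHeeMm=4 HHeemm=4 HhEeMm=8 HhEemm=8 HheeMm=8 Hheemm=8 hhEeMm=4 hhEemm=4 hheeMm=4 hheemm=4
hheeMm hits 4/64; gcd=4; 4÷4/64÷4 = 1/16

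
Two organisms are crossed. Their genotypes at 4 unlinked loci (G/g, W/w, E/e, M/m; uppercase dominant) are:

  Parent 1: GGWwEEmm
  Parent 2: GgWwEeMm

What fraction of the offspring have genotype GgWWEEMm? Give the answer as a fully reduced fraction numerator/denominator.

GGWwEEmm gametes: GWEm×8, GwEm×8
GgWwEeMm gametes: GWEM×1, GWEm×1, GWeM×1, GWem×1, GwEM×1, GwEm×1, GweM×1, Gwem×1, gWEM×1, gWEm×1, gWeM×1, gWem×1, gwEM×1, gwEm×1, gweM×1, gwem×1
GGWwEEmm×GgWwEeMm grid (16·16=256): GGWWEEMm=8 GGWWEEmm=8 GGWWEeMm=8 GGWWEemm=8 GGWwEEMm=16 GGWwEEmm=16 GGWwEeMm=16 GGWwEemm=16 GGwwEEMm=8 GGwwEEmm=8 GGwwEeMm=8 GGwwEemm=8 GgWWEEMm=8 GgWWEEmm=8 GgWWEeMm=8 GgWWEemm=8 GgWwEEMm=16 GgWwEEmm=16 GgWwEeMm=16 GgWwEemm=16 GgwwEEMm=8 GgwwEEmm=8 GgwwEeMm=8 GgwwEemm=8
GgWWEEMm hits 8/256; gcd=8; 8÷8/256÷8 = 1/32

P(GgWWEEMm) = 1/32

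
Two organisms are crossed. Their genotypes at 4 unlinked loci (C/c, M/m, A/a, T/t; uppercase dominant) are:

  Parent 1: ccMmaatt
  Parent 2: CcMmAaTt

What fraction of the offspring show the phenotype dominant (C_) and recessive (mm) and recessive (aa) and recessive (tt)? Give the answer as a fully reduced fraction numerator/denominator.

P(C_ mm aa tt) = 1/32

ccMmaatt gametes: cMat×8, cmat×8
CcMmAaTt gametes: CMAT×1, CMAt×1, CMaT×1, CMat×1, CmAT×1, CmAt×1, CmaT×1, Cmat×1, cMAT×1, cMAt×1, cMaT×1, cMat×1, cmAT×1, cmAt×1, cmaT×1, cmat×1
ccMmaatt×CcMmAaTt grid (16·16=256): CcMMAaTt=8 CcMMAatt=8 CcMMaaTt=8 CcMMaatt=8 CcMmAaTt=16 CcMmAatt=16 CcMmaaTt=16 CcMmaatt=16 CcmmAaTt=8 CcmmAatt=8 CcmmaaTt=8 Ccmmaatt=8 ccMMAaTt=8 ccMMAatt=8 ccMMaaTt=8 ccMMaatt=8 ccMmAaTt=16 ccMmAatt=16 ccMmaaTt=16 ccMmaatt=16 ccmmAaTt=8 ccmmAatt=8 ccmmaaTt=8 ccmmaatt=8
C_ mm aa tt hits 8/256; gcd=8; 8÷8/256÷8 = 1/32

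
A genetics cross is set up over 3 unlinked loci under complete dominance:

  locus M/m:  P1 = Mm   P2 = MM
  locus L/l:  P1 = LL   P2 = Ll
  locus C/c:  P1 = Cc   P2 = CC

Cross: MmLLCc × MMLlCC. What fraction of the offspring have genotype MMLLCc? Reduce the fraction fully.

P(MMLLCc) = 1/8

MmLLCc gametes: MLC×2, MLc×2, mLC×2, mLc×2
MMLlCC gametes: MLC×4, MlC×4
MmLLCc×MMLlCC grid (8·8=64): MMLLCC=8 MMLLCc=8 MMLlCC=8 MMLlCc=8 MmLLCC=8 MmLLCc=8 MmLlCC=8 MmLlCc=8
MMLLCc hits 8/64; gcd=8; 8÷8/64÷8 = 1/8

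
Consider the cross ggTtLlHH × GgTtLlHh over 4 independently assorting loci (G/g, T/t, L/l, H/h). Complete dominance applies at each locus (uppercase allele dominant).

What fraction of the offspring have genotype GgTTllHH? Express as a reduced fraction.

ggTtLlHH gametes: gTLH×4, gTlH×4, gtLH×4, gtlH×4
GgTtLlHh gametes: GTLH×1, GTLh×1, GTlH×1, GTlh×1, GtLH×1, GtLh×1, GtlH×1, Gtlh×1, gTLH×1, gTLh×1, gTlH×1, gTlh×1, gtLH×1, gtLh×1, gtlH×1, gtlh×1
ggTtLlHH×GgTtLlHh grid (16·16=256): GgTTLLHH=4 GgTTLLHh=4 GgTTLlHH=8 GgTTLlHh=8 GgTTllHH=4 GgTTllHh=4 GgTtLLHH=8 GgTtLLHh=8 GgTtLlHH=16 GgTtLlHh=16 GgTtllHH=8 GgTtllHh=8 GgttLLHH=4 GgttLLHh=4 GgttLlHH=8 GgttLlHh=8 GgttllHH=4 GgttllHh=4 ggTTLLHH=4 ggTTLLHh=4 ggTTLlHH=8 ggTTLlHh=8 ggTTllHH=4 ggTTllHh=4 ggTtLLHH=8 ggTtLLHh=8 ggTtLlHH=16 ggTtLlHh=16 ggTtllHH=8 ggTtllHh=8 ggttLLHH=4 ggttLLHh=4 ggttLlHH=8 ggttLlHh=8 ggttllHH=4 ggttllHh=4
GgTTllHH hits 4/256; gcd=4; 4÷4/256÷4 = 1/64

P(GgTTllHH) = 1/64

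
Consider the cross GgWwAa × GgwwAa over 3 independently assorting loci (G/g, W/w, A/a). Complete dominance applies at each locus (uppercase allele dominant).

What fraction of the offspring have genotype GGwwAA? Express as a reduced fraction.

P(GGwwAA) = 1/32

GgWwAa gametes: GWA×1, GWa×1, GwA×1, Gwa×1, gWA×1, gWa×1, gwA×1, gwa×1
GgwwAa gametes: GwA×2, Gwa×2, gwA×2, gwa×2
GgWwAa×GgwwAa grid (8·8=64): GGWwAA=2 GGWwAa=4 GGWwaa=2 GGwwAA=2 GGwwAa=4 GGwwaa=2 GgWwAA=4 GgWwAa=8 GgWwaa=4 GgwwAA=4 GgwwAa=8 Ggwwaa=4 ggWwAA=2 ggWwAa=4 ggWwaa=2 ggwwAA=2 ggwwAa=4 ggwwaa=2
GGwwAA hits 2/64; gcd=2; 2÷2/64÷2 = 1/32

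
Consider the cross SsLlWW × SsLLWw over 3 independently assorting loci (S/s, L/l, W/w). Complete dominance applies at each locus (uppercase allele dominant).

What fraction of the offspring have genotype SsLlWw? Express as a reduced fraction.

P(SsLlWw) = 1/8

SsLlWW gametes: SLW×2, SlW×2, sLW×2, slW×2
SsLLWw gametes: SLW×2, SLw×2, sLW×2, sLw×2
SsLlWW×SsLLWw grid (8·8=64): SSLLWW=4 SSLLWw=4 SSLlWW=4 SSLlWw=4 SsLLWW=8 SsLLWw=8 SsLlWW=8 SsLlWw=8 ssLLWW=4 ssLLWw=4 ssLlWW=4 ssLlWw=4
SsLlWw hits 8/64; gcd=8; 8÷8/64÷8 = 1/8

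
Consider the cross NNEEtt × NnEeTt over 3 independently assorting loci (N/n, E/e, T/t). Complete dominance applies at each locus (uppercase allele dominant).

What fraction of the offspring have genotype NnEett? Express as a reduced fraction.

NNEEtt gametes: NEt×8
NnEeTt gametes: NET×1, NEt×1, NeT×1, Net×1, nET×1, nEt×1, neT×1, net×1
NNEEtt×NnEeTt grid (8·8=64): NNEETt=8 NNEEtt=8 NNEeTt=8 NNEett=8 NnEETt=8 NnEEtt=8 NnEeTt=8 NnEett=8
NnEett hits 8/64; gcd=8; 8÷8/64÷8 = 1/8

P(NnEett) = 1/8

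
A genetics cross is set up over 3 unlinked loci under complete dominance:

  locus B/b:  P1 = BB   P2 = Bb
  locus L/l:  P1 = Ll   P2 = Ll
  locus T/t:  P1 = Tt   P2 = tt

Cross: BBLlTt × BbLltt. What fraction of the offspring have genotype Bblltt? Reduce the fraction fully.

BBLlTt gametes: BLT×2, BLt×2, BlT×2, Blt×2
BbLltt gametes: BLt×2, Blt×2, bLt×2, blt×2
BBLlTt×BbLltt grid (8·8=64): BBLLTt=4 BBLLtt=4 BBLlTt=8 BBLltt=8 BBllTt=4 BBlltt=4 BbLLTt=4 BbLLtt=4 BbLlTt=8 BbLltt=8 BbllTt=4 Bblltt=4
Bblltt hits 4/64; gcd=4; 4÷4/64÷4 = 1/16

P(Bblltt) = 1/16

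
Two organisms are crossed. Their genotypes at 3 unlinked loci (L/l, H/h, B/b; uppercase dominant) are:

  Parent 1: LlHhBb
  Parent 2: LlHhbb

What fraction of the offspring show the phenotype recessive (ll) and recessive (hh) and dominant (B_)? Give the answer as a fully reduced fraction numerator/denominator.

LlHhBb gametes: LHB×1, LHb×1, LhB×1, Lhb×1, lHB×1, lHb×1, lhB×1, lhb×1
LlHhbb gametes: LHb×2, Lhb×2, lHb×2, lhb×2
LlHhBb×LlHhbb grid (8·8=64): LLHHBb=2 LLHHbb=2 LLHhBb=4 LLHhbb=4 LLhhBb=2 LLhhbb=2 LlHHBb=4 LlHHbb=4 LlHhBb=8 LlHhbb=8 LlhhBb=4 Llhhbb=4 llHHBb=2 llHHbb=2 llHhBb=4 llHhbb=4 llhhBb=2 llhhbb=2
ll hh B_ hits 2/64; gcd=2; 2÷2/64÷2 = 1/32

P(ll hh B_) = 1/32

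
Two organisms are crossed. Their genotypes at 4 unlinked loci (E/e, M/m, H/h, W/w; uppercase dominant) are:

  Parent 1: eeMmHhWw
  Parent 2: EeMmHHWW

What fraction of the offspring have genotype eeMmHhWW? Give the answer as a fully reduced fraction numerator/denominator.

P(eeMmHhWW) = 1/16

eeMmHhWw gametes: eMHW×2, eMHw×2, eMhW×2, eMhw×2, emHW×2, emHw×2, emhW×2, emhw×2
EeMmHHWW gametes: EMHW×4, EmHW×4, eMHW×4, emHW×4
eeMmHhWw×EeMmHHWW grid (16·16=256): EeMMHHWW=8 EeMMHHWw=8 EeMMHhWW=8 EeMMHhWw=8 EeMmHHWW=16 EeMmHHWw=16 EeMmHhWW=16 EeMmHhWw=16 EemmHHWW=8 EemmHHWw=8 EemmHhWW=8 EemmHhWw=8 eeMMHHWW=8 eeMMHHWw=8 eeMMHhWW=8 eeMMHhWw=8 eeMmHHWW=16 eeMmHHWw=16 eeMmHhWW=16 eeMmHhWw=16 eemmHHWW=8 eemmHHWw=8 eemmHhWW=8 eemmHhWw=8
eeMmHhWW hits 16/256; gcd=16; 16÷16/256÷16 = 1/16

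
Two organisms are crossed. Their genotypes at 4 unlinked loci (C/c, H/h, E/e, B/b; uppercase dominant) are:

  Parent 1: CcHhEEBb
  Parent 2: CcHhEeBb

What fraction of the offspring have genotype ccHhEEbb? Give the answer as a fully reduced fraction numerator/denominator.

CcHhEEBb gametes: CHEB×2, CHEb×2, ChEB×2, ChEb×2, cHEB×2, cHEb×2, chEB×2, chEb×2
CcHhEeBb gametes: CHEB×1, CHEb×1, CHeB×1, CHeb×1, ChEB×1, ChEb×1, CheB×1, Cheb×1, cHEB×1, cHEb×1, cHeB×1, cHeb×1, chEB×1, chEb×1, cheB×1, cheb×1
CcHhEEBb×CcHhEeBb grid (16·16=256): CCHHEEBB=2 CCHHEEBb=4 CCHHEEbb=2 CCHHEeBB=2 CCHHEeBb=4 CCHHEebb=2 CCHhEEBB=4 CCHhEEBb=8 CCHhEEbb=4 CCHhEeBB=4 CCHhEeBb=8 CCHhEebb=4 CChhEEBB=2 CChhEEBb=4 CChhEEbb=2 CChhEeBB=2 CChhEeBb=4 CChhEebb=2 CcHHEEBB=4 CcHHEEBb=8 CcHHEEbb=4 CcHHEeBB=4 CcHHEeBb=8 CcHHEebb=4 CcHhEEBB=8 CcHhEEBb=16 CcHhEEbb=8 CcHhEeBB=8 CcHhEeBb=16 CcHhEebb=8 CchhEEBB=4 CchhEEBb=8 CchhEEbb=4 CchhEeBB=4 CchhEeBb=8 CchhEebb=4 ccHHEEBB=2 ccHHEEBb=4 ccHHEEbb=2 ccHHEeBB=2 ccHHEeBb=4 ccHHEebb=2 ccHhEEBB=4 ccHhEEBb=8 ccHhEEbb=4 ccHhEeBB=4 ccHhEeBb=8 ccHhEebb=4 cchhEEBB=2 cchhEEBb=4 cchhEEbb=2 cchhEeBB=2 cchhEeBb=4 cchhEebb=2
ccHhEEbb hits 4/256; gcd=4; 4÷4/256÷4 = 1/64

P(ccHhEEbb) = 1/64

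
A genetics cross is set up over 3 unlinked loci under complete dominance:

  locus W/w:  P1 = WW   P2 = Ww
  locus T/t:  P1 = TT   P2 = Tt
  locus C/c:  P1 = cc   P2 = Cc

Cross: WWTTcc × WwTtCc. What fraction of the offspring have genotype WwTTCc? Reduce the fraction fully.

WWTTcc gametes: WTc×8
WwTtCc gametes: WTC×1, WTc×1, WtC×1, Wtc×1, wTC×1, wTc×1, wtC×1, wtc×1
WWTTcc×WwTtCc grid (8·8=64): WWTTCc=8 WWTTcc=8 WWTtCc=8 WWTtcc=8 WwTTCc=8 WwTTcc=8 WwTtCc=8 WwTtcc=8
WwTTCc hits 8/64; gcd=8; 8÷8/64÷8 = 1/8

P(WwTTCc) = 1/8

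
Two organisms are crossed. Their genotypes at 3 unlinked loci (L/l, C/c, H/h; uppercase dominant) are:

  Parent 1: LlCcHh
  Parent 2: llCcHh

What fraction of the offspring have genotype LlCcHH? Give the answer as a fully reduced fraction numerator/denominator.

P(LlCcHH) = 1/16

LlCcHh gametes: LCH×1, LCh×1, LcH×1, Lch×1, lCH×1, lCh×1, lcH×1, lch×1
llCcHh gametes: lCH×2, lCh×2, lcH×2, lch×2
LlCcHh×llCcHh grid (8·8=64): LlCCHH=2 LlCCHh=4 LlCChh=2 LlCcHH=4 LlCcHh=8 LlCchh=4 LlccHH=2 LlccHh=4 Llcchh=2 llCCHH=2 llCCHh=4 llCChh=2 llCcHH=4 llCcHh=8 llCchh=4 llccHH=2 llccHh=4 llcchh=2
LlCcHH hits 4/64; gcd=4; 4÷4/64÷4 = 1/16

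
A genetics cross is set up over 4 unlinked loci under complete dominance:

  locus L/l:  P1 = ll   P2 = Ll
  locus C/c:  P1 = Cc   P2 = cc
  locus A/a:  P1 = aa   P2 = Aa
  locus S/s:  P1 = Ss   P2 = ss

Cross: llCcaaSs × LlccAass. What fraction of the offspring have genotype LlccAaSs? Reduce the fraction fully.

P(LlccAaSs) = 1/16

llCcaaSs gametes: lCaS×4, lCas×4, lcaS×4, lcas×4
LlccAass gametes: LcAs×4, Lcas×4, lcAs×4, lcas×4
llCcaaSs×LlccAass grid (16·16=256): LlCcAaSs=16 LlCcAass=16 LlCcaaSs=16 LlCcaass=16 LlccAaSs=16 LlccAass=16 LlccaaSs=16 Llccaass=16 llCcAaSs=16 llCcAass=16 llCcaaSs=16 llCcaass=16 llccAaSs=16 llccAass=16 llccaaSs=16 llccaass=16
LlccAaSs hits 16/256; gcd=16; 16÷16/256÷16 = 1/16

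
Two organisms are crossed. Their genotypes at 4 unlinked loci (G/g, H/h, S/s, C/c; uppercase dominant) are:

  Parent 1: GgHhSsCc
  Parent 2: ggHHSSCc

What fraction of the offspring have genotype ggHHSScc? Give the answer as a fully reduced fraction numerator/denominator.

P(ggHHSScc) = 1/32

GgHhSsCc gametes: GHSC×1, GHSc×1, GHsC×1, GHsc×1, GhSC×1, GhSc×1, GhsC×1, Ghsc×1, gHSC×1, gHSc×1, gHsC×1, gHsc×1, ghSC×1, ghSc×1, ghsC×1, ghsc×1
ggHHSSCc gametes: gHSC×8, gHSc×8
GgHhSsCc×ggHHSSCc grid (16·16=256): GgHHSSCC=8 GgHHSSCc=16 GgHHSScc=8 GgHHSsCC=8 GgHHSsCc=16 GgHHSscc=8 GgHhSSCC=8 GgHhSSCc=16 GgHhSScc=8 GgHhSsCC=8 GgHhSsCc=16 GgHhSscc=8 ggHHSSCC=8 ggHHSSCc=16 ggHHSScc=8 ggHHSsCC=8 ggHHSsCc=16 ggHHSscc=8 ggHhSSCC=8 ggHhSSCc=16 ggHhSScc=8 ggHhSsCC=8 ggHhSsCc=16 ggHhSscc=8
ggHHSScc hits 8/256; gcd=8; 8÷8/256÷8 = 1/32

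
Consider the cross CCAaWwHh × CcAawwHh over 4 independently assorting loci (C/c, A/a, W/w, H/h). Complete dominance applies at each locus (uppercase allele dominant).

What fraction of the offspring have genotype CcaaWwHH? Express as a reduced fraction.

CCAaWwHh gametes: CAWH×2, CAWh×2, CAwH×2, CAwh×2, CaWH×2, CaWh×2, CawH×2, Cawh×2
CcAawwHh gametes: CAwH×2, CAwh×2, CawH×2, Cawh×2, cAwH×2, cAwh×2, cawH×2, cawh×2
CCAaWwHh×CcAawwHh grid (16·16=256): CCAAWwHH=4 CCAAWwHh=8 CCAAWwhh=4 CCAAwwHH=4 CCAAwwHh=8 CCAAwwhh=4 CCAaWwHH=8 CCAaWwHh=16 CCAaWwhh=8 CCAawwHH=8 CCAawwHh=16 CCAawwhh=8 CCaaWwHH=4 CCaaWwHh=8 CCaaWwhh=4 CCaawwHH=4 CCaawwHh=8 CCaawwhh=4 CcAAWwHH=4 CcAAWwHh=8 CcAAWwhh=4 CcAAwwHH=4 CcAAwwHh=8 CcAAwwhh=4 CcAaWwHH=8 CcAaWwHh=16 CcAaWwhh=8 CcAawwHH=8 CcAawwHh=16 CcAawwhh=8 CcaaWwHH=4 CcaaWwHh=8 CcaaWwhh=4 CcaawwHH=4 CcaawwHh=8 Ccaawwhh=4
CcaaWwHH hits 4/256; gcd=4; 4÷4/256÷4 = 1/64

P(CcaaWwHH) = 1/64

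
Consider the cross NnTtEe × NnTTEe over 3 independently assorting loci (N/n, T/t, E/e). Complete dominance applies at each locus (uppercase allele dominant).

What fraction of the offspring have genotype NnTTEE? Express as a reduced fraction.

NnTtEe gametes: NTE×1, NTe×1, NtE×1, Nte×1, nTE×1, nTe×1, ntE×1, nte×1
NnTTEe gametes: NTE×2, NTe×2, nTE×2, nTe×2
NnTtEe×NnTTEe grid (8·8=64): NNTTEE=2 NNTTEe=4 NNTTee=2 NNTtEE=2 NNTtEe=4 NNTtee=2 NnTTEE=4 NnTTEe=8 NnTTee=4 NnTtEE=4 NnTtEe=8 NnTtee=4 nnTTEE=2 nnTTEe=4 nnTTee=2 nnTtEE=2 nnTtEe=4 nnTtee=2
NnTTEE hits 4/64; gcd=4; 4÷4/64÷4 = 1/16

P(NnTTEE) = 1/16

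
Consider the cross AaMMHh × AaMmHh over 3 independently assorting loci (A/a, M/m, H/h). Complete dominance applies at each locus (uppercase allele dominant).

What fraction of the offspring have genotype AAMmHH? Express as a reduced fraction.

AaMMHh gametes: AMH×2, AMh×2, aMH×2, aMh×2
AaMmHh gametes: AMH×1, AMh×1, AmH×1, Amh×1, aMH×1, aMh×1, amH×1, amh×1
AaMMHh×AaMmHh grid (8·8=64): AAMMHH=2 AAMMHh=4 AAMMhh=2 AAMmHH=2 AAMmHh=4 AAMmhh=2 AaMMHH=4 AaMMHh=8 AaMMhh=4 AaMmHH=4 AaMmHh=8 AaMmhh=4 aaMMHH=2 aaMMHh=4 aaMMhh=2 aaMmHH=2 aaMmHh=4 aaMmhh=2
AAMmHH hits 2/64; gcd=2; 2÷2/64÷2 = 1/32

P(AAMmHH) = 1/32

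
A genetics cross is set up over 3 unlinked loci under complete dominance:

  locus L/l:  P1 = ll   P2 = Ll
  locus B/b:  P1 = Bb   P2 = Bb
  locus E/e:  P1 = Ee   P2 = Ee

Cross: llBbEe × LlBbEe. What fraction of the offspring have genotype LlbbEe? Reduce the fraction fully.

P(LlbbEe) = 1/16

llBbEe gametes: lBE×2, lBe×2, lbE×2, lbe×2
LlBbEe gametes: LBE×1, LBe×1, LbE×1, Lbe×1, lBE×1, lBe×1, lbE×1, lbe×1
llBbEe×LlBbEe grid (8·8=64): LlBBEE=2 LlBBEe=4 LlBBee=2 LlBbEE=4 LlBbEe=8 LlBbee=4 LlbbEE=2 LlbbEe=4 Llbbee=2 llBBEE=2 llBBEe=4 llBBee=2 llBbEE=4 llBbEe=8 llBbee=4 llbbEE=2 llbbEe=4 llbbee=2
LlbbEe hits 4/64; gcd=4; 4÷4/64÷4 = 1/16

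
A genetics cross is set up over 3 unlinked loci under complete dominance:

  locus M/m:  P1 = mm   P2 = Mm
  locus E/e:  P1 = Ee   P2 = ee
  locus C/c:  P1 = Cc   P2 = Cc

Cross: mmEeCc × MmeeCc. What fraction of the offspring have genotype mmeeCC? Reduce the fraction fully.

P(mmeeCC) = 1/16

mmEeCc gametes: mEC×2, mEc×2, meC×2, mec×2
MmeeCc gametes: MeC×2, Mec×2, meC×2, mec×2
mmEeCc×MmeeCc grid (8·8=64): MmEeCC=4 MmEeCc=8 MmEecc=4 MmeeCC=4 MmeeCc=8 Mmeecc=4 mmEeCC=4 mmEeCc=8 mmEecc=4 mmeeCC=4 mmeeCc=8 mmeecc=4
mmeeCC hits 4/64; gcd=4; 4÷4/64÷4 = 1/16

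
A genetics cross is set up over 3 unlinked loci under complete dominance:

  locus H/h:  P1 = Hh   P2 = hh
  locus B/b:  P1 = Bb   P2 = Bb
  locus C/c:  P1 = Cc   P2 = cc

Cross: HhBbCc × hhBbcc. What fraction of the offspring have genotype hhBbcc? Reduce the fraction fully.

P(hhBbcc) = 1/8

HhBbCc gametes: HBC×1, HBc×1, HbC×1, Hbc×1, hBC×1, hBc×1, hbC×1, hbc×1
hhBbcc gametes: hBc×4, hbc×4
HhBbCc×hhBbcc grid (8·8=64): HhBBCc=4 HhBBcc=4 HhBbCc=8 HhBbcc=8 HhbbCc=4 Hhbbcc=4 hhBBCc=4 hhBBcc=4 hhBbCc=8 hhBbcc=8 hhbbCc=4 hhbbcc=4
hhBbcc hits 8/64; gcd=8; 8÷8/64÷8 = 1/8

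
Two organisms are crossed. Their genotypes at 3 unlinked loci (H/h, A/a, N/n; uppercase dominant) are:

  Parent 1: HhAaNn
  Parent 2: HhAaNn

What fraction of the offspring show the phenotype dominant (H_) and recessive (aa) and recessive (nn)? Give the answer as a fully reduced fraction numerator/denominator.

P(H_ aa nn) = 3/64

HhAaNn gametes: HAN×1, HAn×1, HaN×1, Han×1, hAN×1, hAn×1, haN×1, han×1
HhAaNn gametes: HAN×1, HAn×1, HaN×1, Han×1, hAN×1, hAn×1, haN×1, han×1
HhAaNn×HhAaNn grid (8·8=64): HHAANN=1 HHAANn=2 HHAAnn=1 HHAaNN=2 HHAaNn=4 HHAann=2 HHaaNN=1 HHaaNn=2 HHaann=1 HhAANN=2 HhAANn=4 HhAAnn=2 HhAaNN=4 HhAaNn=8 HhAann=4 HhaaNN=2 HhaaNn=4 Hhaann=2 hhAANN=1 hhAANn=2 hhAAnn=1 hhAaNN=2 hhAaNn=4 hhAann=2 hhaaNN=1 hhaaNn=2 hhaann=1
H_ aa nn hits 3/64; gcd=1; 3÷1/64÷1 = 3/64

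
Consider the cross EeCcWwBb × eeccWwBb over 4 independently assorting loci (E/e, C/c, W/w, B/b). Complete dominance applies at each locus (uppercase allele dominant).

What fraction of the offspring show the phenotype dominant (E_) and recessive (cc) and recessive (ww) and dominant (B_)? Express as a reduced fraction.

P(E_ cc ww B_) = 3/64

EeCcWwBb gametes: ECWB×1, ECWb×1, ECwB×1, ECwb×1, EcWB×1, EcWb×1, EcwB×1, Ecwb×1, eCWB×1, eCWb×1, eCwB×1, eCwb×1, ecWB×1, ecWb×1, ecwB×1, ecwb×1
eeccWwBb gametes: ecWB×4, ecWb×4, ecwB×4, ecwb×4
EeCcWwBb×eeccWwBb grid (16·16=256): EeCcWWBB=4 EeCcWWBb=8 EeCcWWbb=4 EeCcWwBB=8 EeCcWwBb=16 EeCcWwbb=8 EeCcwwBB=4 EeCcwwBb=8 EeCcwwbb=4 EeccWWBB=4 EeccWWBb=8 EeccWWbb=4 EeccWwBB=8 EeccWwBb=16 EeccWwbb=8 EeccwwBB=4 EeccwwBb=8 Eeccwwbb=4 eeCcWWBB=4 eeCcWWBb=8 eeCcWWbb=4 eeCcWwBB=8 eeCcWwBb=16 eeCcWwbb=8 eeCcwwBB=4 eeCcwwBb=8 eeCcwwbb=4 eeccWWBB=4 eeccWWBb=8 eeccWWbb=4 eeccWwBB=8 eeccWwBb=16 eeccWwbb=8 eeccwwBB=4 eeccwwBb=8 eeccwwbb=4
E_ cc ww B_ hits 12/256; gcd=4; 12÷4/256÷4 = 3/64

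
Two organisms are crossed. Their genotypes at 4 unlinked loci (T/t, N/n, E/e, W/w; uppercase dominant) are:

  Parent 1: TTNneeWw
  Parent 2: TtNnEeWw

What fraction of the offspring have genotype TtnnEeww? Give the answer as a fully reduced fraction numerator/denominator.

P(TtnnEeww) = 1/64

TTNneeWw gametes: TNeW×4, TNew×4, TneW×4, Tnew×4
TtNnEeWw gametes: TNEW×1, TNEw×1, TNeW×1, TNew×1, TnEW×1, TnEw×1, TneW×1, Tnew×1, tNEW×1, tNEw×1, tNeW×1, tNew×1, tnEW×1, tnEw×1, tneW×1, tnew×1
TTNneeWw×TtNnEeWw grid (16·16=256): TTNNEeWW=4 TTNNEeWw=8 TTNNEeww=4 TTNNeeWW=4 TTNNeeWw=8 TTNNeeww=4 TTNnEeWW=8 TTNnEeWw=16 TTNnEeww=8 TTNneeWW=8 TTNneeWw=16 TTNneeww=8 TTnnEeWW=4 TTnnEeWw=8 TTnnEeww=4 TTnneeWW=4 TTnneeWw=8 TTnneeww=4 TtNNEeWW=4 TtNNEeWw=8 TtNNEeww=4 TtNNeeWW=4 TtNNeeWw=8 TtNNeeww=4 TtNnEeWW=8 TtNnEeWw=16 TtNnEeww=8 TtNneeWW=8 TtNneeWw=16 TtNneeww=8 TtnnEeWW=4 TtnnEeWw=8 TtnnEeww=4 TtnneeWW=4 TtnneeWw=8 Ttnneeww=4
TtnnEeww hits 4/256; gcd=4; 4÷4/256÷4 = 1/64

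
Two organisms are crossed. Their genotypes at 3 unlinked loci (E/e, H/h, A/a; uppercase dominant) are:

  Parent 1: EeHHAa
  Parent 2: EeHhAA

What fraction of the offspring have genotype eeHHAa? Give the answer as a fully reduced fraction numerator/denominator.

P(eeHHAa) = 1/16

EeHHAa gametes: EHA×2, EHa×2, eHA×2, eHa×2
EeHhAA gametes: EHA×2, EhA×2, eHA×2, ehA×2
EeHHAa×EeHhAA grid (8·8=64): EEHHAA=4 EEHHAa=4 EEHhAA=4 EEHhAa=4 EeHHAA=8 EeHHAa=8 EeHhAA=8 EeHhAa=8 eeHHAA=4 eeHHAa=4 eeHhAA=4 eeHhAa=4
eeHHAa hits 4/64; gcd=4; 4÷4/64÷4 = 1/16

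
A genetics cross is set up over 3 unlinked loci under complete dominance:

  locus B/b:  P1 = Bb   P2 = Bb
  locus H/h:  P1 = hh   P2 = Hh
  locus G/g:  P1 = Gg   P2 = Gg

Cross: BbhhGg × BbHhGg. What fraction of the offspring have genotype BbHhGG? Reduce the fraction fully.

BbhhGg gametes: BhG×2, Bhg×2, bhG×2, bhg×2
BbHhGg gametes: BHG×1, BHg×1, BhG×1, Bhg×1, bHG×1, bHg×1, bhG×1, bhg×1
BbhhGg×BbHhGg grid (8·8=64): BBHhGG=2 BBHhGg=4 BBHhgg=2 BBhhGG=2 BBhhGg=4 BBhhgg=2 BbHhGG=4 BbHhGg=8 BbHhgg=4 BbhhGG=4 BbhhGg=8 Bbhhgg=4 bbHhGG=2 bbHhGg=4 bbHhgg=2 bbhhGG=2 bbhhGg=4 bbhhgg=2
BbHhGG hits 4/64; gcd=4; 4÷4/64÷4 = 1/16

P(BbHhGG) = 1/16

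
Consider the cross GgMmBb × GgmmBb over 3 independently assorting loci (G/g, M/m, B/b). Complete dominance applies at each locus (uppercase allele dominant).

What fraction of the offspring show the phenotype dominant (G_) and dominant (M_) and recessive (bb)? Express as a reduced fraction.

GgMmBb gametes: GMB×1, GMb×1, GmB×1, Gmb×1, gMB×1, gMb×1, gmB×1, gmb×1
GgmmBb gametes: GmB×2, Gmb×2, gmB×2, gmb×2
GgMmBb×GgmmBb grid (8·8=64): GGMmBB=2 GGMmBb=4 GGMmbb=2 GGmmBB=2 GGmmBb=4 GGmmbb=2 GgMmBB=4 GgMmBb=8 GgMmbb=4 GgmmBB=4 GgmmBb=8 Ggmmbb=4 ggMmBB=2 ggMmBb=4 ggMmbb=2 ggmmBB=2 ggmmBb=4 ggmmbb=2
G_ M_ bb hits 6/64; gcd=2; 6÷2/64÷2 = 3/32

P(G_ M_ bb) = 3/32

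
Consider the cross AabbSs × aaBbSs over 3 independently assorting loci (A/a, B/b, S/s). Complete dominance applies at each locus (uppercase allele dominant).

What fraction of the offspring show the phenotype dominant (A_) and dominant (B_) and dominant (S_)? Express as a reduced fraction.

P(A_ B_ S_) = 3/16

AabbSs gametes: AbS×2, Abs×2, abS×2, abs×2
aaBbSs gametes: aBS×2, aBs×2, abS×2, abs×2
AabbSs×aaBbSs grid (8·8=64): AaBbSS=4 AaBbSs=8 AaBbss=4 AabbSS=4 AabbSs=8 Aabbss=4 aaBbSS=4 aaBbSs=8 aaBbss=4 aabbSS=4 aabbSs=8 aabbss=4
A_ B_ S_ hits 12/64; gcd=4; 12÷4/64÷4 = 3/16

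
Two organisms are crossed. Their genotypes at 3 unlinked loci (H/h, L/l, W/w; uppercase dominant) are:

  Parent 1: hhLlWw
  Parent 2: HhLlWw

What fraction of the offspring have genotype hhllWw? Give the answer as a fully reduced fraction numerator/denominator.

P(hhllWw) = 1/16

hhLlWw gametes: hLW×2, hLw×2, hlW×2, hlw×2
HhLlWw gametes: HLW×1, HLw×1, HlW×1, Hlw×1, hLW×1, hLw×1, hlW×1, hlw×1
hhLlWw×HhLlWw grid (8·8=64): HhLLWW=2 HhLLWw=4 HhLLww=2 HhLlWW=4 HhLlWw=8 HhLlww=4 HhllWW=2 HhllWw=4 Hhllww=2 hhLLWW=2 hhLLWw=4 hhLLww=2 hhLlWW=4 hhLlWw=8 hhLlww=4 hhllWW=2 hhllWw=4 hhllww=2
hhllWw hits 4/64; gcd=4; 4÷4/64÷4 = 1/16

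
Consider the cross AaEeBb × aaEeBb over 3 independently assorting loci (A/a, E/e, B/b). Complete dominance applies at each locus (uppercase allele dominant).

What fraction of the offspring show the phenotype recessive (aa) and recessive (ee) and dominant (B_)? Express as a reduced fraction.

AaEeBb gametes: AEB×1, AEb×1, AeB×1, Aeb×1, aEB×1, aEb×1, aeB×1, aeb×1
aaEeBb gametes: aEB×2, aEb×2, aeB×2, aeb×2
AaEeBb×aaEeBb grid (8·8=64): AaEEBB=2 AaEEBb=4 AaEEbb=2 AaEeBB=4 AaEeBb=8 AaEebb=4 AaeeBB=2 AaeeBb=4 Aaeebb=2 aaEEBB=2 aaEEBb=4 aaEEbb=2 aaEeBB=4 aaEeBb=8 aaEebb=4 aaeeBB=2 aaeeBb=4 aaeebb=2
aa ee B_ hits 6/64; gcd=2; 6÷2/64÷2 = 3/32

P(aa ee B_) = 3/32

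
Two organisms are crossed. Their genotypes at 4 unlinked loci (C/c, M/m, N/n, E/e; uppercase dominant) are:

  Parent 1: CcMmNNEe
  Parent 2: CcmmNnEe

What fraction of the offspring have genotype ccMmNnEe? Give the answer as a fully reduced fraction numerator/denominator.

CcMmNNEe gametes: CMNE×2, CMNe×2, CmNE×2, CmNe×2, cMNE×2, cMNe×2, cmNE×2, cmNe×2
CcmmNnEe gametes: CmNE×2, CmNe×2, CmnE×2, Cmne×2, cmNE×2, cmNe×2, cmnE×2, cmne×2
CcMmNNEe×CcmmNnEe grid (16·16=256): CCMmNNEE=4 CCMmNNEe=8 CCMmNNee=4 CCMmNnEE=4 CCMmNnEe=8 CCMmNnee=4 CCmmNNEE=4 CCmmNNEe=8 CCmmNNee=4 CCmmNnEE=4 CCmmNnEe=8 CCmmNnee=4 CcMmNNEE=8 CcMmNNEe=16 CcMmNNee=8 CcMmNnEE=8 CcMmNnEe=16 CcMmNnee=8 CcmmNNEE=8 CcmmNNEe=16 CcmmNNee=8 CcmmNnEE=8 CcmmNnEe=16 CcmmNnee=8 ccMmNNEE=4 ccMmNNEe=8 ccMmNNee=4 ccMmNnEE=4 ccMmNnEe=8 ccMmNnee=4 ccmmNNEE=4 ccmmNNEe=8 ccmmNNee=4 ccmmNnEE=4 ccmmNnEe=8 ccmmNnee=4
ccMmNnEe hits 8/256; gcd=8; 8÷8/256÷8 = 1/32

P(ccMmNnEe) = 1/32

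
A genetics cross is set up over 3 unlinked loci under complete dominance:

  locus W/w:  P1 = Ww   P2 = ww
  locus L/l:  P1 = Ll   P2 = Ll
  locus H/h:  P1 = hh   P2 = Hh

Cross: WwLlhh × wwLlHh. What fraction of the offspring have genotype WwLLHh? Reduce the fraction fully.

P(WwLLHh) = 1/16

WwLlhh gametes: WLh×2, Wlh×2, wLh×2, wlh×2
wwLlHh gametes: wLH×2, wLh×2, wlH×2, wlh×2
WwLlhh×wwLlHh grid (8·8=64): WwLLHh=4 WwLLhh=4 WwLlHh=8 WwLlhh=8 WwllHh=4 Wwllhh=4 wwLLHh=4 wwLLhh=4 wwLlHh=8 wwLlhh=8 wwllHh=4 wwllhh=4
WwLLHh hits 4/64; gcd=4; 4÷4/64÷4 = 1/16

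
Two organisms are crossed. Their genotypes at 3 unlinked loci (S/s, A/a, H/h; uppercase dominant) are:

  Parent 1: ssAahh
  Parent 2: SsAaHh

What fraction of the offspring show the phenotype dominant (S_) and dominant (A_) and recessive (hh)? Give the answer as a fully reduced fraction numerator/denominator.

ssAahh gametes: sAh×4, sah×4
SsAaHh gametes: SAH×1, SAh×1, SaH×1, Sah×1, sAH×1, sAh×1, saH×1, sah×1
ssAahh×SsAaHh grid (8·8=64): SsAAHh=4 SsAAhh=4 SsAaHh=8 SsAahh=8 SsaaHh=4 Ssaahh=4 ssAAHh=4 ssAAhh=4 ssAaHh=8 ssAahh=8 ssaaHh=4 ssaahh=4
S_ A_ hh hits 12/64; gcd=4; 12÷4/64÷4 = 3/16

P(S_ A_ hh) = 3/16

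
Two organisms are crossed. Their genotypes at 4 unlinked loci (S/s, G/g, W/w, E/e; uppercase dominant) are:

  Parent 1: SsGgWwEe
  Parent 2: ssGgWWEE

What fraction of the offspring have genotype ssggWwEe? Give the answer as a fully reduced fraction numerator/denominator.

SsGgWwEe gametes: SGWE×1, SGWe×1, SGwE×1, SGwe×1, SgWE×1, SgWe×1, SgwE×1, Sgwe×1, sGWE×1, sGWe×1, sGwE×1, sGwe×1, sgWE×1, sgWe×1, sgwE×1, sgwe×1
ssGgWWEE gametes: sGWE×8, sgWE×8
SsGgWwEe×ssGgWWEE grid (16·16=256): SsGGWWEE=8 SsGGWWEe=8 SsGGWwEE=8 SsGGWwEe=8 SsGgWWEE=16 SsGgWWEe=16 SsGgWwEE=16 SsGgWwEe=16 SsggWWEE=8 SsggWWEe=8 SsggWwEE=8 SsggWwEe=8 ssGGWWEE=8 ssGGWWEe=8 ssGGWwEE=8 ssGGWwEe=8 ssGgWWEE=16 ssGgWWEe=16 ssGgWwEE=16 ssGgWwEe=16 ssggWWEE=8 ssggWWEe=8 ssggWwEE=8 ssggWwEe=8
ssggWwEe hits 8/256; gcd=8; 8÷8/256÷8 = 1/32

P(ssggWwEe) = 1/32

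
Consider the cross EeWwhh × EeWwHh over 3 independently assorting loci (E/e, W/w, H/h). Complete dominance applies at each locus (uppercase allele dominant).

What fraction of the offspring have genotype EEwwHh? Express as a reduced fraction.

P(EEwwHh) = 1/32

EeWwhh gametes: EWh×2, Ewh×2, eWh×2, ewh×2
EeWwHh gametes: EWH×1, EWh×1, EwH×1, Ewh×1, eWH×1, eWh×1, ewH×1, ewh×1
EeWwhh×EeWwHh grid (8·8=64): EEWWHh=2 EEWWhh=2 EEWwHh=4 EEWwhh=4 EEwwHh=2 EEwwhh=2 EeWWHh=4 EeWWhh=4 EeWwHh=8 EeWwhh=8 EewwHh=4 Eewwhh=4 eeWWHh=2 eeWWhh=2 eeWwHh=4 eeWwhh=4 eewwHh=2 eewwhh=2
EEwwHh hits 2/64; gcd=2; 2÷2/64÷2 = 1/32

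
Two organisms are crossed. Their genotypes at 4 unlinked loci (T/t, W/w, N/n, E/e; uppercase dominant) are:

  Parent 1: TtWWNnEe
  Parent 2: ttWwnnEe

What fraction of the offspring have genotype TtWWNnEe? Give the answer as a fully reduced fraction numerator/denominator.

P(TtWWNnEe) = 1/16

TtWWNnEe gametes: TWNE×2, TWNe×2, TWnE×2, TWne×2, tWNE×2, tWNe×2, tWnE×2, tWne×2
ttWwnnEe gametes: tWnE×4, tWne×4, twnE×4, twne×4
TtWWNnEe×ttWwnnEe grid (16·16=256): TtWWNnEE=8 TtWWNnEe=16 TtWWNnee=8 TtWWnnEE=8 TtWWnnEe=16 TtWWnnee=8 TtWwNnEE=8 TtWwNnEe=16 TtWwNnee=8 TtWwnnEE=8 TtWwnnEe=16 TtWwnnee=8 ttWWNnEE=8 ttWWNnEe=16 ttWWNnee=8 ttWWnnEE=8 ttWWnnEe=16 ttWWnnee=8 ttWwNnEE=8 ttWwNnEe=16 ttWwNnee=8 ttWwnnEE=8 ttWwnnEe=16 ttWwnnee=8
TtWWNnEe hits 16/256; gcd=16; 16÷16/256÷16 = 1/16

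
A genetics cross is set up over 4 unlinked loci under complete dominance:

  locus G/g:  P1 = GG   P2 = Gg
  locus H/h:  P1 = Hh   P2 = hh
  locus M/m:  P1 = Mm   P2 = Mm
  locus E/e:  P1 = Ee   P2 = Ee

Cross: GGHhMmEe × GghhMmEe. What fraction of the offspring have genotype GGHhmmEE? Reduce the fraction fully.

GGHhMmEe gametes: GHME×2, GHMe×2, GHmE×2, GHme×2, GhME×2, GhMe×2, GhmE×2, Ghme×2
GghhMmEe gametes: GhME×2, GhMe×2, GhmE×2, Ghme×2, ghME×2, ghMe×2, ghmE×2, ghme×2
GGHhMmEe×GghhMmEe grid (16·16=256): GGHhMMEE=4 GGHhMMEe=8 GGHhMMee=4 GGHhMmEE=8 GGHhMmEe=16 GGHhMmee=8 GGHhmmEE=4 GGHhmmEe=8 GGHhmmee=4 GGhhMMEE=4 GGhhMMEe=8 GGhhMMee=4 GGhhMmEE=8 GGhhMmEe=16 GGhhMmee=8 GGhhmmEE=4 GGhhmmEe=8 GGhhmmee=4 GgHhMMEE=4 GgHhMMEe=8 GgHhMMee=4 GgHhMmEE=8 GgHhMmEe=16 GgHhMmee=8 GgHhmmEE=4 GgHhmmEe=8 GgHhmmee=4 GghhMMEE=4 GghhMMEe=8 GghhMMee=4 GghhMmEE=8 GghhMmEe=16 GghhMmee=8 GghhmmEE=4 GghhmmEe=8 Gghhmmee=4
GGHhmmEE hits 4/256; gcd=4; 4÷4/256÷4 = 1/64

P(GGHhmmEE) = 1/64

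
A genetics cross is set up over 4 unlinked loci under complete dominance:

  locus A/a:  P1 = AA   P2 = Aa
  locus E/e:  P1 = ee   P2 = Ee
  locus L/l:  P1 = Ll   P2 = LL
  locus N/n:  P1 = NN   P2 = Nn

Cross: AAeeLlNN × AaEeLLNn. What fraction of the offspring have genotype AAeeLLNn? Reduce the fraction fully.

AAeeLlNN gametes: AeLN×8, AelN×8
AaEeLLNn gametes: AELN×2, AELn×2, AeLN×2, AeLn×2, aELN×2, aELn×2, aeLN×2, aeLn×2
AAeeLlNN×AaEeLLNn grid (16·16=256): AAEeLLNN=16 AAEeLLNn=16 AAEeLlNN=16 AAEeLlNn=16 AAeeLLNN=16 AAeeLLNn=16 AAeeLlNN=16 AAeeLlNn=16 AaEeLLNN=16 AaEeLLNn=16 AaEeLlNN=16 AaEeLlNn=16 AaeeLLNN=16 AaeeLLNn=16 AaeeLlNN=16 AaeeLlNn=16
AAeeLLNn hits 16/256; gcd=16; 16÷16/256÷16 = 1/16

P(AAeeLLNn) = 1/16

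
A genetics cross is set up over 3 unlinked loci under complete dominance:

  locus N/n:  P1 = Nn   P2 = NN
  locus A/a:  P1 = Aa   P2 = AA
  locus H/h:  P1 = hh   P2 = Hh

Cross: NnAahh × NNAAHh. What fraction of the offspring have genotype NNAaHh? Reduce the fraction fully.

P(NNAaHh) = 1/8

NnAahh gametes: NAh×2, Nah×2, nAh×2, nah×2
NNAAHh gametes: NAH×4, NAh×4
NnAahh×NNAAHh grid (8·8=64): NNAAHh=8 NNAAhh=8 NNAaHh=8 NNAahh=8 NnAAHh=8 NnAAhh=8 NnAaHh=8 NnAahh=8
NNAaHh hits 8/64; gcd=8; 8÷8/64÷8 = 1/8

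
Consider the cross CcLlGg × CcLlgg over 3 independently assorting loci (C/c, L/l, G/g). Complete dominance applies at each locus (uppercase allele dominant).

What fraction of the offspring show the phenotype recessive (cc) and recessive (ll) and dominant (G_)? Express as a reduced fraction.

CcLlGg gametes: CLG×1, CLg×1, ClG×1, Clg×1, cLG×1, cLg×1, clG×1, clg×1
CcLlgg gametes: CLg×2, Clg×2, cLg×2, clg×2
CcLlGg×CcLlgg grid (8·8=64): CCLLGg=2 CCLLgg=2 CCLlGg=4 CCLlgg=4 CCllGg=2 CCllgg=2 CcLLGg=4 CcLLgg=4 CcLlGg=8 CcLlgg=8 CcllGg=4 Ccllgg=4 ccLLGg=2 ccLLgg=2 ccLlGg=4 ccLlgg=4 ccllGg=2 ccllgg=2
cc ll G_ hits 2/64; gcd=2; 2÷2/64÷2 = 1/32

P(cc ll G_) = 1/32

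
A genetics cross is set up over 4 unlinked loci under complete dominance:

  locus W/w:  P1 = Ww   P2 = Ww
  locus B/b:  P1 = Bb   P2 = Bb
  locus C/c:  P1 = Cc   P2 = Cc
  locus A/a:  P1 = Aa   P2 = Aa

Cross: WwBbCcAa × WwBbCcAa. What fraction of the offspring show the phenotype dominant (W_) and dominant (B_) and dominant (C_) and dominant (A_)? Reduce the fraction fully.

WwBbCcAa gametes: WBCA×1, WBCa×1, WBcA×1, WBca×1, WbCA×1, WbCa×1, WbcA×1, Wbca×1, wBCA×1, wBCa×1, wBcA×1, wBca×1, wbCA×1, wbCa×1, wbcA×1, wbca×1
WwBbCcAa gametes: WBCA×1, WBCa×1, WBcA×1, WBca×1, WbCA×1, WbCa×1, WbcA×1, Wbca×1, wBCA×1, wBCa×1, wBcA×1, wBca×1, wbCA×1, wbCa×1, wbcA×1, wbca×1
WwBbCcAa×WwBbCcAa grid (16·16=256): WWBBCCAA=1 WWBBCCAa=2 WWBBCCaa=1 WWBBCcAA=2 WWBBCcAa=4 WWBBCcaa=2 WWBBccAA=1 WWBBccAa=2 WWBBccaa=1 WWBbCCAA=2 WWBbCCAa=4 WWBbCCaa=2 WWBbCcAA=4 WWBbCcAa=8 WWBbCcaa=4 WWBbccAA=2 WWBbccAa=4 WWBbccaa=2 WWbbCCAA=1 WWbbCCAa=2 WWbbCCaa=1 WWbbCcAA=2 WWbbCcAa=4 WWbbCcaa=2 WWbbccAA=1 WWbbccAa=2 WWbbccaa=1 WwBBCCAA=2 WwBBCCAa=4 WwBBCCaa=2 WwBBCcAA=4 WwBBCcAa=8 WwBBCcaa=4 WwBBccAA=2 WwBBccAa=4 WwBBccaa=2 WwBbCCAA=4 WwBbCCAa=8 WwBbCCaa=4 WwBbCcAA=8 WwBbCcAa=16 WwBbCcaa=8 WwBbccAA=4 WwBbccAa=8 WwBbccaa=4 WwbbCCAA=2 WwbbCCAa=4 WwbbCCaa=2 WwbbCcAA=4 WwbbCcAa=8 WwbbCcaa=4 WwbbccAA=2 WwbbccAa=4 Wwbbccaa=2 wwBBCCAA=1 wwBBCCAa=2 wwBBCCaa=1 wwBBCcAA=2 wwBBCcAa=4 wwBBCcaa=2 wwBBccAA=1 wwBBccAa=2 wwBBccaa=1 wwBbCCAA=2 wwBbCCAa=4 wwBbCCaa=2 wwBbCcAA=4 wwBbCcAa=8 wwBbCcaa=4 wwBbccAA=2 wwBbccAa=4 wwBbccaa=2 wwbbCCAA=1 wwbbCCAa=2 wwbbCCaa=1 wwbbCcAA=2 wwbbCcAa=4 wwbbCcaa=2 wwbbccAA=1 wwbbccAa=2 wwbbccaa=1
W_ B_ C_ A_ hits 81/256; gcd=1; 81÷1/256÷1 = 81/256

P(W_ B_ C_ A_) = 81/256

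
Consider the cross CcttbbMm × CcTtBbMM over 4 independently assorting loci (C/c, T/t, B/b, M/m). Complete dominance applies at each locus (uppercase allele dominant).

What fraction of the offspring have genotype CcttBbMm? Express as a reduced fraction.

P(CcttBbMm) = 1/16

CcttbbMm gametes: CtbM×4, Ctbm×4, ctbM×4, ctbm×4
CcTtBbMM gametes: CTBM×2, CTbM×2, CtBM×2, CtbM×2, cTBM×2, cTbM×2, ctBM×2, ctbM×2
CcttbbMm×CcTtBbMM grid (16·16=256): CCTtBbMM=8 CCTtBbMm=8 CCTtbbMM=8 CCTtbbMm=8 CCttBbMM=8 CCttBbMm=8 CCttbbMM=8 CCttbbMm=8 CcTtBbMM=16 CcTtBbMm=16 CcTtbbMM=16 CcTtbbMm=16 CcttBbMM=16 CcttBbMm=16 CcttbbMM=16 CcttbbMm=16 ccTtBbMM=8 ccTtBbMm=8 ccTtbbMM=8 ccTtbbMm=8 ccttBbMM=8 ccttBbMm=8 ccttbbMM=8 ccttbbMm=8
CcttBbMm hits 16/256; gcd=16; 16÷16/256÷16 = 1/16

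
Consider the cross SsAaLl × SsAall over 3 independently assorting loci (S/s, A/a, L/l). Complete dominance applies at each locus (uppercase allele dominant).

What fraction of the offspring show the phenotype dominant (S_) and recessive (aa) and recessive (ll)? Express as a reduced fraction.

P(S_ aa ll) = 3/32

SsAaLl gametes: SAL×1, SAl×1, SaL×1, Sal×1, sAL×1, sAl×1, saL×1, sal×1
SsAall gametes: SAl×2, Sal×2, sAl×2, sal×2
SsAaLl×SsAall grid (8·8=64): SSAALl=2 SSAAll=2 SSAaLl=4 SSAall=4 SSaaLl=2 SSaall=2 SsAALl=4 SsAAll=4 SsAaLl=8 SsAall=8 SsaaLl=4 Ssaall=4 ssAALl=2 ssAAll=2 ssAaLl=4 ssAall=4 ssaaLl=2 ssaall=2
S_ aa ll hits 6/64; gcd=2; 6÷2/64÷2 = 3/32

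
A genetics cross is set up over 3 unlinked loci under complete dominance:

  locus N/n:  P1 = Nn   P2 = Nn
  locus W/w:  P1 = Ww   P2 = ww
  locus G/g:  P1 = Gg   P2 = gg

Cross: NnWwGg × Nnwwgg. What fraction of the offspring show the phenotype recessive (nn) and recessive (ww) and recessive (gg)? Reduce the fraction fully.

NnWwGg gametes: NWG×1, NWg×1, NwG×1, Nwg×1, nWG×1, nWg×1, nwG×1, nwg×1
Nnwwgg gametes: Nwg×4, nwg×4
NnWwGg×Nnwwgg grid (8·8=64): NNWwGg=4 NNWwgg=4 NNwwGg=4 NNwwgg=4 NnWwGg=8 NnWwgg=8 NnwwGg=8 Nnwwgg=8 nnWwGg=4 nnWwgg=4 nnwwGg=4 nnwwgg=4
nn ww gg hits 4/64; gcd=4; 4÷4/64÷4 = 1/16

P(nn ww gg) = 1/16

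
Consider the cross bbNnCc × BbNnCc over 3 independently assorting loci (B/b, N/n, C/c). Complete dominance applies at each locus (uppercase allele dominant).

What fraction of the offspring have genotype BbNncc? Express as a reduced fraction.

P(BbNncc) = 1/16

bbNnCc gametes: bNC×2, bNc×2, bnC×2, bnc×2
BbNnCc gametes: BNC×1, BNc×1, BnC×1, Bnc×1, bNC×1, bNc×1, bnC×1, bnc×1
bbNnCc×BbNnCc grid (8·8=64): BbNNCC=2 BbNNCc=4 BbNNcc=2 BbNnCC=4 BbNnCc=8 BbNncc=4 BbnnCC=2 BbnnCc=4 Bbnncc=2 bbNNCC=2 bbNNCc=4 bbNNcc=2 bbNnCC=4 bbNnCc=8 bbNncc=4 bbnnCC=2 bbnnCc=4 bbnncc=2
BbNncc hits 4/64; gcd=4; 4÷4/64÷4 = 1/16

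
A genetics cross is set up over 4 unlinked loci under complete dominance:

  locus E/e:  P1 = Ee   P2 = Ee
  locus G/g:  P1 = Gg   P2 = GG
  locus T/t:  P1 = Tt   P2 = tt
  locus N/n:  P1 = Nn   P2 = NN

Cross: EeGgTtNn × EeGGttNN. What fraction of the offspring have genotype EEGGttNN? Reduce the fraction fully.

P(EEGGttNN) = 1/32

EeGgTtNn gametes: EGTN×1, EGTn×1, EGtN×1, EGtn×1, EgTN×1, EgTn×1, EgtN×1, Egtn×1, eGTN×1, eGTn×1, eGtN×1, eGtn×1, egTN×1, egTn×1, egtN×1, egtn×1
EeGGttNN gametes: EGtN×8, eGtN×8
EeGgTtNn×EeGGttNN grid (16·16=256): EEGGTtNN=8 EEGGTtNn=8 EEGGttNN=8 EEGGttNn=8 EEGgTtNN=8 EEGgTtNn=8 EEGgttNN=8 EEGgttNn=8 EeGGTtNN=16 EeGGTtNn=16 EeGGttNN=16 EeGGttNn=16 EeGgTtNN=16 EeGgTtNn=16 EeGgttNN=16 EeGgttNn=16 eeGGTtNN=8 eeGGTtNn=8 eeGGttNN=8 eeGGttNn=8 eeGgTtNN=8 eeGgTtNn=8 eeGgttNN=8 eeGgttNn=8
EEGGttNN hits 8/256; gcd=8; 8÷8/256÷8 = 1/32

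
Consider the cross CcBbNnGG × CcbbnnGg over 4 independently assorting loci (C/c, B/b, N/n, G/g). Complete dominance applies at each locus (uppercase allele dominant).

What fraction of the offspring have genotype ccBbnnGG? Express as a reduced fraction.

CcBbNnGG gametes: CBNG×2, CBnG×2, CbNG×2, CbnG×2, cBNG×2, cBnG×2, cbNG×2, cbnG×2
CcbbnnGg gametes: CbnG×4, Cbng×4, cbnG×4, cbng×4
CcBbNnGG×CcbbnnGg grid (16·16=256): CCBbNnGG=8 CCBbNnGg=8 CCBbnnGG=8 CCBbnnGg=8 CCbbNnGG=8 CCbbNnGg=8 CCbbnnGG=8 CCbbnnGg=8 CcBbNnGG=16 CcBbNnGg=16 CcBbnnGG=16 CcBbnnGg=16 CcbbNnGG=16 CcbbNnGg=16 CcbbnnGG=16 CcbbnnGg=16 ccBbNnGG=8 ccBbNnGg=8 ccBbnnGG=8 ccBbnnGg=8 ccbbNnGG=8 ccbbNnGg=8 ccbbnnGG=8 ccbbnnGg=8
ccBbnnGG hits 8/256; gcd=8; 8÷8/256÷8 = 1/32

P(ccBbnnGG) = 1/32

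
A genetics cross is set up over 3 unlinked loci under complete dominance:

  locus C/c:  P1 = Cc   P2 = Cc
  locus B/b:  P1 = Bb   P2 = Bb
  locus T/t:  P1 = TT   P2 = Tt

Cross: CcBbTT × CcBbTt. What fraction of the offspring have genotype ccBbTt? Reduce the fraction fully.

P(ccBbTt) = 1/16

CcBbTT gametes: CBT×2, CbT×2, cBT×2, cbT×2
CcBbTt gametes: CBT×1, CBt×1, CbT×1, Cbt×1, cBT×1, cBt×1, cbT×1, cbt×1
CcBbTT×CcBbTt grid (8·8=64): CCBBTT=2 CCBBTt=2 CCBbTT=4 CCBbTt=4 CCbbTT=2 CCbbTt=2 CcBBTT=4 CcBBTt=4 CcBbTT=8 CcBbTt=8 CcbbTT=4 CcbbTt=4 ccBBTT=2 ccBBTt=2 ccBbTT=4 ccBbTt=4 ccbbTT=2 ccbbTt=2
ccBbTt hits 4/64; gcd=4; 4÷4/64÷4 = 1/16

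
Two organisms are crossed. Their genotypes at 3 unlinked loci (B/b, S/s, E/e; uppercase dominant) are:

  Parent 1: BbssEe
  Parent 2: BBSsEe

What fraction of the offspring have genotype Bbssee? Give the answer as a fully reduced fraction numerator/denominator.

BbssEe gametes: BsE×2, Bse×2, bsE×2, bse×2
BBSsEe gametes: BSE×2, BSe×2, BsE×2, Bse×2
BbssEe×BBSsEe grid (8·8=64): BBSsEE=4 BBSsEe=8 BBSsee=4 BBssEE=4 BBssEe=8 BBssee=4 BbSsEE=4 BbSsEe=8 BbSsee=4 BbssEE=4 BbssEe=8 Bbssee=4
Bbssee hits 4/64; gcd=4; 4÷4/64÷4 = 1/16

P(Bbssee) = 1/16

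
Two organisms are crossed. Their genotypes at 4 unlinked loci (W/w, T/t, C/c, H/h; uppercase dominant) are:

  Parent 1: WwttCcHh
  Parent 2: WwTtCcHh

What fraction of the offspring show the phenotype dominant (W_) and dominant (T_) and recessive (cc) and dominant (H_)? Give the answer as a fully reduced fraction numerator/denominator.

WwttCcHh gametes: WtCH×2, WtCh×2, WtcH×2, Wtch×2, wtCH×2, wtCh×2, wtcH×2, wtch×2
WwTtCcHh gametes: WTCH×1, WTCh×1, WTcH×1, WTch×1, WtCH×1, WtCh×1, WtcH×1, Wtch×1, wTCH×1, wTCh×1, wTcH×1, wTch×1, wtCH×1, wtCh×1, wtcH×1, wtch×1
WwttCcHh×WwTtCcHh grid (16·16=256): WWTtCCHH=2 WWTtCCHh=4 WWTtCChh=2 WWTtCcHH=4 WWTtCcHh=8 WWTtCchh=4 WWTtccHH=2 WWTtccHh=4 WWTtcchh=2 WWttCCHH=2 WWttCCHh=4 WWttCChh=2 WWttCcHH=4 WWttCcHh=8 WWttCchh=4 WWttccHH=2 WWttccHh=4 WWttcchh=2 WwTtCCHH=4 WwTtCCHh=8 WwTtCChh=4 WwTtCcHH=8 WwTtCcHh=16 WwTtCchh=8 WwTtccHH=4 WwTtccHh=8 WwTtcchh=4 WwttCCHH=4 WwttCCHh=8 WwttCChh=4 WwttCcHH=8 WwttCcHh=16 WwttCchh=8 WwttccHH=4 WwttccHh=8 Wwttcchh=4 wwTtCCHH=2 wwTtCCHh=4 wwTtCChh=2 wwTtCcHH=4 wwTtCcHh=8 wwTtCchh=4 wwTtccHH=2 wwTtccHh=4 wwTtcchh=2 wwttCCHH=2 wwttCCHh=4 wwttCChh=2 wwttCcHH=4 wwttCcHh=8 wwttCchh=4 wwttccHH=2 wwttccHh=4 wwttcchh=2
W_ T_ cc H_ hits 18/256; gcd=2; 18÷2/256÷2 = 9/128

P(W_ T_ cc H_) = 9/128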